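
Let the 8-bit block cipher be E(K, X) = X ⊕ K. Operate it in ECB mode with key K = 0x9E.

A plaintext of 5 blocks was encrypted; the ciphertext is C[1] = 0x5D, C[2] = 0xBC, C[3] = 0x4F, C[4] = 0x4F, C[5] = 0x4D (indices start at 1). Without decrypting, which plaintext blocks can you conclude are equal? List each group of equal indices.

ECB encrypts each block independently with the same key, so equal ciphertext blocks imply equal plaintext blocks.
C[3] = C[4] = 0x4F, so P[3] = P[4].

P[3] = P[4]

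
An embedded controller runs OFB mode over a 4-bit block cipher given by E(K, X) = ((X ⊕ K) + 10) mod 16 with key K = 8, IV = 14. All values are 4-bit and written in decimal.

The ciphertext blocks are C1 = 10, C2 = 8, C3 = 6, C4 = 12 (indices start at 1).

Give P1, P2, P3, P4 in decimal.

OFB decryption: S_i = E(K, S_{i−1}) with S_{0} = IV; P_i = C_i ⊕ S_i.
P1: S = E(K, 14) = 0; 10 ⊕ 0 = 10.
P2: S = E(K, 0) = 2; 8 ⊕ 2 = 10.
P3: S = E(K, 2) = 4; 6 ⊕ 4 = 2.
P4: S = E(K, 4) = 6; 12 ⊕ 6 = 10.

P1 = 10, P2 = 10, P3 = 2, P4 = 10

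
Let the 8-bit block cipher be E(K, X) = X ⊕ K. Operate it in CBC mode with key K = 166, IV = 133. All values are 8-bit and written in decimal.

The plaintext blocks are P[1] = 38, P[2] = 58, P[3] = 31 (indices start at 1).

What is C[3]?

CBC encryption: C_i = E(K, P_i ⊕ C_{i−1}), with C_{0} = IV.
C[1]: P[1] ⊕ 133 = 163; E(K, 163) = 5.
C[2]: P[2] ⊕ 5 = 63; E(K, 63) = 153.
C[3]: P[3] ⊕ 153 = 134; E(K, 134) = 32.

C[3] = 32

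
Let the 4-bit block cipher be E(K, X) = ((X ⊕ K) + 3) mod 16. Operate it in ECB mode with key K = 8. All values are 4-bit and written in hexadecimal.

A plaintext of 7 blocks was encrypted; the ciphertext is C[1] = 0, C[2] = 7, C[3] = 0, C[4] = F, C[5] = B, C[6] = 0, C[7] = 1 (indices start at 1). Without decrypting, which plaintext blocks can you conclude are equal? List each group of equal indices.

P[1] = P[3] = P[6]

ECB encrypts each block independently with the same key, so equal ciphertext blocks imply equal plaintext blocks.
C[1] = C[3] = C[6] = 0, so P[1] = P[3] = P[6].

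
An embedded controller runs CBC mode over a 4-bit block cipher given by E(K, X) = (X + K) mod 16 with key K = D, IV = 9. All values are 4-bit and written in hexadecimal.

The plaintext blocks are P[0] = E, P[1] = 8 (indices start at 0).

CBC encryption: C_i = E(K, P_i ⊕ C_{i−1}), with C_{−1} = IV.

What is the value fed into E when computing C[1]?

C[0]: P[0] ⊕ 9 = 7; E(K, 7) = 4.
C[1]: P[1] ⊕ 4 = C; E(K, C) = 9.
So the input to E for block [1] is C.

C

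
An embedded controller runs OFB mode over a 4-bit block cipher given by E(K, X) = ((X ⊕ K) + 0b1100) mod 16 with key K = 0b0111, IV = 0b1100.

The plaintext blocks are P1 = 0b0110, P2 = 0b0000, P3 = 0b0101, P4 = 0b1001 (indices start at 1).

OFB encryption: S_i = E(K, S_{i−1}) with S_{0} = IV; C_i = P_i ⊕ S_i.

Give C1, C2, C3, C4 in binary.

C1 = 0b0001, C2 = 0b1100, C3 = 0b0010, C4 = 0b0101

C1: S = E(K, 0b1100) = 0b0111; 0b0110 ⊕ 0b0111 = 0b0001.
C2: S = E(K, 0b0111) = 0b1100; 0b0000 ⊕ 0b1100 = 0b1100.
C3: S = E(K, 0b1100) = 0b0111; 0b0101 ⊕ 0b0111 = 0b0010.
C4: S = E(K, 0b0111) = 0b1100; 0b1001 ⊕ 0b1100 = 0b0101.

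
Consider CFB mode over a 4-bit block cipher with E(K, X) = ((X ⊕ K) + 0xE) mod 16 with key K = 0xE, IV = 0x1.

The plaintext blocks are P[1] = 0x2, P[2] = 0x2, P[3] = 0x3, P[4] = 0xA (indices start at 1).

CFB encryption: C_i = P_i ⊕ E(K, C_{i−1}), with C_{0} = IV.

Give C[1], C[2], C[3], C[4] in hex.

C[1]: E(K, 0x1) = 0xD; 0x2 ⊕ 0xD = 0xF.
C[2]: E(K, 0xF) = 0xF; 0x2 ⊕ 0xF = 0xD.
C[3]: E(K, 0xD) = 0x1; 0x3 ⊕ 0x1 = 0x2.
C[4]: E(K, 0x2) = 0xA; 0xA ⊕ 0xA = 0x0.

C[1] = 0xF, C[2] = 0xD, C[3] = 0x2, C[4] = 0x0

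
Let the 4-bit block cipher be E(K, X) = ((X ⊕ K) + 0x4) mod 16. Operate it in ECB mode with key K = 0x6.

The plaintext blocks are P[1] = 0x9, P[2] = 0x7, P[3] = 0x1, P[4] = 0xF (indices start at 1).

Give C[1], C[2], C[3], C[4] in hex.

ECB encryption: C_i = E(K, P_i).
C[1]: E(K, 0x9) = 0x3.
C[2]: E(K, 0x7) = 0x5.
C[3]: E(K, 0x1) = 0xB.
C[4]: E(K, 0xF) = 0xD.

C[1] = 0x3, C[2] = 0x5, C[3] = 0xB, C[4] = 0xD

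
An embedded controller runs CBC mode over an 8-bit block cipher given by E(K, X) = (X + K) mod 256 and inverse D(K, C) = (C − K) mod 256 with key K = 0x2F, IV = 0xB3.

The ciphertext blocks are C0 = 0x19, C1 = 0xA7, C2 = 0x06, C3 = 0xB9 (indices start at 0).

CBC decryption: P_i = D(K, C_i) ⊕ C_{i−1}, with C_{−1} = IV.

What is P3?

P3: D(K, 0xB9) = 0x8A; 0x8A ⊕ 0x06 = 0x8C.

P3 = 0x8C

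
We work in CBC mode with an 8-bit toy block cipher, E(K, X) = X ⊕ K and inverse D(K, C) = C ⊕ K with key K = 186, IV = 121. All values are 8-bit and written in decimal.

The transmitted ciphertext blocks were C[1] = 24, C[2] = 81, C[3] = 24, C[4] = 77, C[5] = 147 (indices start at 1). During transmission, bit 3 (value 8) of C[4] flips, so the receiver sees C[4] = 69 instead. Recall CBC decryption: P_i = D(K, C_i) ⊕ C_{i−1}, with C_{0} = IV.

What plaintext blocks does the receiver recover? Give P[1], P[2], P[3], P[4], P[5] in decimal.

Only C[4] changed, to 69. In CBC, a change in C_i garbles P_i and flips the same bit in P_{i+1}. Decrypting the received ciphertext:
P[1]: D(K, 24) = 162; 162 ⊕ 121 = 219.
P[2]: D(K, 81) = 235; 235 ⊕ 24 = 243.
P[3]: D(K, 24) = 162; 162 ⊕ 81 = 243.
P[4]: D(K, 69) = 255; 255 ⊕ 24 = 231.
P[5]: D(K, 147) = 41; 41 ⊕ 69 = 108.
Blocks that differ from the original plaintext: P[4], P[5].

P[1] = 219, P[2] = 243, P[3] = 243, P[4] = 231, P[5] = 108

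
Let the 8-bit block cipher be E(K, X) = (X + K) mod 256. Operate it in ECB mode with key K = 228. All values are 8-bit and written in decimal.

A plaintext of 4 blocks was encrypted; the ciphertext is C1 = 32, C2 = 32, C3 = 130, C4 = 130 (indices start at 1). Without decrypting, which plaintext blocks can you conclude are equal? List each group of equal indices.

P1 = P2; P3 = P4

ECB encrypts each block independently with the same key, so equal ciphertext blocks imply equal plaintext blocks.
C1 = C2 = 32, so P1 = P2.
C3 = C4 = 130, so P3 = P4.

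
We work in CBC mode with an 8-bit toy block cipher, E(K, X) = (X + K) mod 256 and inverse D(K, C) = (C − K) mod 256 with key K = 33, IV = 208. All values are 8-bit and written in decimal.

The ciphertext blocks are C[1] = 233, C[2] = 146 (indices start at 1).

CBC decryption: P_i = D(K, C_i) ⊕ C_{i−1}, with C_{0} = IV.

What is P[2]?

P[2]: D(K, 146) = 113; 113 ⊕ 233 = 152.

P[2] = 152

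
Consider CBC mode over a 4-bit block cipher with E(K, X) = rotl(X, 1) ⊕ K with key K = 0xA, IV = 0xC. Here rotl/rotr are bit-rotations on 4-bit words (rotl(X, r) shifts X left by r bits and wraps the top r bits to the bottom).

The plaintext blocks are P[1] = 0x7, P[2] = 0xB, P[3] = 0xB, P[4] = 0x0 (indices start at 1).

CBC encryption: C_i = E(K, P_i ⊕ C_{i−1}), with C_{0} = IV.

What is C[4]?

C[4] = 0x8

C[1]: P[1] ⊕ 0xC = 0xB; E(K, 0xB) = 0xD.
C[2]: P[2] ⊕ 0xD = 0x6; E(K, 0x6) = 0x6.
C[3]: P[3] ⊕ 0x6 = 0xD; E(K, 0xD) = 0x1.
C[4]: P[4] ⊕ 0x1 = 0x1; E(K, 0x1) = 0x8.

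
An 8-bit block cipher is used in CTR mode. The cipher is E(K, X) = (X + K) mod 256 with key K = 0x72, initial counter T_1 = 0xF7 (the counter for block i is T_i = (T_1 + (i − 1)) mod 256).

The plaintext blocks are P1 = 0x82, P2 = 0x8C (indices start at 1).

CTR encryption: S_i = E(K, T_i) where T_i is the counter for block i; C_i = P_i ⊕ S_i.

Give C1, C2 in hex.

C1: T = 0xF7, S = E(K, T) = 0x69; 0x82 ⊕ 0x69 = 0xEB.
C2: T = 0xF8, S = E(K, T) = 0x6A; 0x8C ⊕ 0x6A = 0xE6.

C1 = 0xEB, C2 = 0xE6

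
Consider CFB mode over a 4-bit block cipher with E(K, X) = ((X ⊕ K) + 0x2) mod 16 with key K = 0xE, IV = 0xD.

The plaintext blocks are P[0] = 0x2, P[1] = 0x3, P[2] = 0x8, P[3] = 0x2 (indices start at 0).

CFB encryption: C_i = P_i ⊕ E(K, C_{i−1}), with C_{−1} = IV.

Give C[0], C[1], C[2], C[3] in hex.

C[0] = 0x7, C[1] = 0x8, C[2] = 0x0, C[3] = 0x2

C[0]: E(K, 0xD) = 0x5; 0x2 ⊕ 0x5 = 0x7.
C[1]: E(K, 0x7) = 0xB; 0x3 ⊕ 0xB = 0x8.
C[2]: E(K, 0x8) = 0x8; 0x8 ⊕ 0x8 = 0x0.
C[3]: E(K, 0x0) = 0x0; 0x2 ⊕ 0x0 = 0x2.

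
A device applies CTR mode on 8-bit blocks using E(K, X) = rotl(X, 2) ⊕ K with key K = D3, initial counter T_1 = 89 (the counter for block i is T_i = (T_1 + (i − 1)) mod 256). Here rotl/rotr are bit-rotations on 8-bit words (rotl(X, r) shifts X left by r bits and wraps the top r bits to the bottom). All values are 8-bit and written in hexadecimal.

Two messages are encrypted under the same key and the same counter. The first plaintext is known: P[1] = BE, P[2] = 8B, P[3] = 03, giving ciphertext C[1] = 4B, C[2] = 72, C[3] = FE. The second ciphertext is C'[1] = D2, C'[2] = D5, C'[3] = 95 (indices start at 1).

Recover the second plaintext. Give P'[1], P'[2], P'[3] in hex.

In CTR with a reused counter, both messages share the same keystream S_i, so C_i ⊕ C'_i = P_i ⊕ P'_i and thus P'_i = P_i ⊕ C_i ⊕ C'_i.
P'[1]: BE ⊕ 4B ⊕ D2 = 27.
P'[2]: 8B ⊕ 72 ⊕ D5 = 2C.
P'[3]: 03 ⊕ FE ⊕ 95 = 68.

P'[1] = 27, P'[2] = 2C, P'[3] = 68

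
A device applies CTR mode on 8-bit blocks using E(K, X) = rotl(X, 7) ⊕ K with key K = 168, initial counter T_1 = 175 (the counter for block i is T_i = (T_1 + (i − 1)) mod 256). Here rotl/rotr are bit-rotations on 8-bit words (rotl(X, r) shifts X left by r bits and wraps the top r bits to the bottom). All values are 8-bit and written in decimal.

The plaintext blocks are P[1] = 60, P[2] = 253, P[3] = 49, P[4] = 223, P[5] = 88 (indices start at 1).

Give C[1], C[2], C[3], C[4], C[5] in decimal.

CTR encryption: S_i = E(K, T_i) where T_i is the counter for block i; C_i = P_i ⊕ S_i.
C[1]: T = 175, S = E(K, T) = 127; 60 ⊕ 127 = 67.
C[2]: T = 176, S = E(K, T) = 240; 253 ⊕ 240 = 13.
C[3]: T = 177, S = E(K, T) = 112; 49 ⊕ 112 = 65.
C[4]: T = 178, S = E(K, T) = 241; 223 ⊕ 241 = 46.
C[5]: T = 179, S = E(K, T) = 113; 88 ⊕ 113 = 41.

C[1] = 67, C[2] = 13, C[3] = 65, C[4] = 46, C[5] = 41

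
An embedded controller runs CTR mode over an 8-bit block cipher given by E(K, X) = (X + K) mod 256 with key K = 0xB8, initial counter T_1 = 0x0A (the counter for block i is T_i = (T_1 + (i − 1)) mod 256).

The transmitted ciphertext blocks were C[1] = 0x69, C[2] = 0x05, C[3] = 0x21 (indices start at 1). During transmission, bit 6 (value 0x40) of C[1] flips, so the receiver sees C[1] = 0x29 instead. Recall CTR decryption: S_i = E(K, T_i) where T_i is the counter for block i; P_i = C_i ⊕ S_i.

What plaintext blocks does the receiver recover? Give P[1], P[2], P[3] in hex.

Only C[1] changed, to 0x29. In CTR, a change in C_i flips the same bit in P_i only; the keystream is unaffected. Decrypting the received ciphertext:
P[1]: T = 0x0A, S = E(K, T) = 0xC2; 0x29 ⊕ 0xC2 = 0xEB.
P[2]: T = 0x0B, S = E(K, T) = 0xC3; 0x05 ⊕ 0xC3 = 0xC6.
P[3]: T = 0x0C, S = E(K, T) = 0xC4; 0x21 ⊕ 0xC4 = 0xE5.
Blocks that differ from the original plaintext: P[1].

P[1] = 0xEB, P[2] = 0xC6, P[3] = 0xE5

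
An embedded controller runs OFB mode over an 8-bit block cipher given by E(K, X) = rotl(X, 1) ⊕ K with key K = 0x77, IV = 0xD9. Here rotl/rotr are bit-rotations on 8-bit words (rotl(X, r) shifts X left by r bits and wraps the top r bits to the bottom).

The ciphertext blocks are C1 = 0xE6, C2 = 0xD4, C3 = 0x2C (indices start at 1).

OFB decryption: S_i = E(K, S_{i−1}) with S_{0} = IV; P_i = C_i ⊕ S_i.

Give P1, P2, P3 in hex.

P1: S = E(K, 0xD9) = 0xC4; 0xE6 ⊕ 0xC4 = 0x22.
P2: S = E(K, 0xC4) = 0xFE; 0xD4 ⊕ 0xFE = 0x2A.
P3: S = E(K, 0xFE) = 0x8A; 0x2C ⊕ 0x8A = 0xA6.

P1 = 0x22, P2 = 0x2A, P3 = 0xA6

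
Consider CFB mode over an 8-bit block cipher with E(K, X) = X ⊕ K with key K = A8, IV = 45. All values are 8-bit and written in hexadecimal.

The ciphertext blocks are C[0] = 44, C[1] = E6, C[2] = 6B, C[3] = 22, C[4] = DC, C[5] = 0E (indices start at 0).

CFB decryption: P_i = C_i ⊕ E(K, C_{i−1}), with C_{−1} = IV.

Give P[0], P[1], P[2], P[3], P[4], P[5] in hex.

P[0]: E(K, 45) = ED; 44 ⊕ ED = A9.
P[1]: E(K, 44) = EC; E6 ⊕ EC = 0A.
P[2]: E(K, E6) = 4E; 6B ⊕ 4E = 25.
P[3]: E(K, 6B) = C3; 22 ⊕ C3 = E1.
P[4]: E(K, 22) = 8A; DC ⊕ 8A = 56.
P[5]: E(K, DC) = 74; 0E ⊕ 74 = 7A.

P[0] = A9, P[1] = 0A, P[2] = 25, P[3] = E1, P[4] = 56, P[5] = 7A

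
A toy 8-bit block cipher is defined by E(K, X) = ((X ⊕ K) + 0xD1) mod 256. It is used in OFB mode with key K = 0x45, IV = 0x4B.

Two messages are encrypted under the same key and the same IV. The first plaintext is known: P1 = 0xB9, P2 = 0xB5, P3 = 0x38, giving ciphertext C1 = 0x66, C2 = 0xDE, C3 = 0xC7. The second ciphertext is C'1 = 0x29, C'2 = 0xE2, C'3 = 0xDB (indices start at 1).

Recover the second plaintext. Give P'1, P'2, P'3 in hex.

P'1 = 0xF6, P'2 = 0x89, P'3 = 0x24

In OFB with a reused IV, both messages share the same keystream S_i, so C_i ⊕ C'_i = P_i ⊕ P'_i and thus P'_i = P_i ⊕ C_i ⊕ C'_i.
P'1: 0xB9 ⊕ 0x66 ⊕ 0x29 = 0xF6.
P'2: 0xB5 ⊕ 0xDE ⊕ 0xE2 = 0x89.
P'3: 0x38 ⊕ 0xC7 ⊕ 0xDB = 0x24.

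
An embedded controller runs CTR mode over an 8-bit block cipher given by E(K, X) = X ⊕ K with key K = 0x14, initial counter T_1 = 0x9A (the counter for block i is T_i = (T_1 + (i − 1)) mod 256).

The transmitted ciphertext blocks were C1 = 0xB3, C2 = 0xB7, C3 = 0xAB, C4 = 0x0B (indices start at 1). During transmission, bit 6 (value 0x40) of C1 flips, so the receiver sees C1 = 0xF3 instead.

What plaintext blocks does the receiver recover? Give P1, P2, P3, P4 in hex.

CTR decryption: S_i = E(K, T_i) where T_i is the counter for block i; P_i = C_i ⊕ S_i.
Only C1 changed, to 0xF3. In CTR, a change in C_i flips the same bit in P_i only; the keystream is unaffected. Decrypting the received ciphertext:
P1: T = 0x9A, S = E(K, T) = 0x8E; 0xF3 ⊕ 0x8E = 0x7D.
P2: T = 0x9B, S = E(K, T) = 0x8F; 0xB7 ⊕ 0x8F = 0x38.
P3: T = 0x9C, S = E(K, T) = 0x88; 0xAB ⊕ 0x88 = 0x23.
P4: T = 0x9D, S = E(K, T) = 0x89; 0x0B ⊕ 0x89 = 0x82.
Blocks that differ from the original plaintext: P1.

P1 = 0x7D, P2 = 0x38, P3 = 0x23, P4 = 0x82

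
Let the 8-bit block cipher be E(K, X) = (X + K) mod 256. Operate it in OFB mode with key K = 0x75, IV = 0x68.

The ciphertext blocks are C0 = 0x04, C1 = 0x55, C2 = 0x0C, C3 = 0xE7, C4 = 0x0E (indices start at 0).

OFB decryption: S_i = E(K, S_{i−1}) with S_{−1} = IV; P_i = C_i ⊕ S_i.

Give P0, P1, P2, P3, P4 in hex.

P0: S = E(K, 0x68) = 0xDD; 0x04 ⊕ 0xDD = 0xD9.
P1: S = E(K, 0xDD) = 0x52; 0x55 ⊕ 0x52 = 0x07.
P2: S = E(K, 0x52) = 0xC7; 0x0C ⊕ 0xC7 = 0xCB.
P3: S = E(K, 0xC7) = 0x3C; 0xE7 ⊕ 0x3C = 0xDB.
P4: S = E(K, 0x3C) = 0xB1; 0x0E ⊕ 0xB1 = 0xBF.

P0 = 0xD9, P1 = 0x07, P2 = 0xCB, P3 = 0xDB, P4 = 0xBF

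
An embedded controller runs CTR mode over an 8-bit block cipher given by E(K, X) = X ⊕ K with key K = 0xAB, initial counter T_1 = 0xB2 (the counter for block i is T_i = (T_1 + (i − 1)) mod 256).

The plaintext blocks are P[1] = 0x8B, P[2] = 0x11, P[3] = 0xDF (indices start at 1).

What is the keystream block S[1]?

0x19

CTR encryption: S_i = E(K, T_i) where T_i is the counter for block i; C_i = P_i ⊕ S_i.
C[1]: T = 0xB2, S = E(K, T) = 0x19; 0x8B ⊕ 0x19 = 0x92.
So S[1] = 0x19.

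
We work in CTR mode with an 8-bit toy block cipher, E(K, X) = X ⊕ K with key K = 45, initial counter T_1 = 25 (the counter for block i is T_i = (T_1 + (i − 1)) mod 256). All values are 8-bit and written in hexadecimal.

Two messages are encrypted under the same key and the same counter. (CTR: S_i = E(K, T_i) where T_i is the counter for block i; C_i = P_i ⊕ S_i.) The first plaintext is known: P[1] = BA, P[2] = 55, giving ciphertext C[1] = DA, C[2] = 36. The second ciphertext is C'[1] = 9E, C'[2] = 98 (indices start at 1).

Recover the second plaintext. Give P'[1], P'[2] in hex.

P'[1] = FE, P'[2] = FB

In CTR with a reused counter, both messages share the same keystream S_i, so C_i ⊕ C'_i = P_i ⊕ P'_i and thus P'_i = P_i ⊕ C_i ⊕ C'_i.
P'[1]: BA ⊕ DA ⊕ 9E = FE.
P'[2]: 55 ⊕ 36 ⊕ 98 = FB.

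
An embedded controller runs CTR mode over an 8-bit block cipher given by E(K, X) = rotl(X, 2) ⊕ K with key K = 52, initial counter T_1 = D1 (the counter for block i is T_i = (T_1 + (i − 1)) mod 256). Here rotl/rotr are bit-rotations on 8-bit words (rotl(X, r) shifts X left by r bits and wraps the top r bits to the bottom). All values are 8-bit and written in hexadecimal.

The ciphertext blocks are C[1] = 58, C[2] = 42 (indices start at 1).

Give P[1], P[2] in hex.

P[1] = 4D, P[2] = 5B

CTR decryption: S_i = E(K, T_i) where T_i is the counter for block i; P_i = C_i ⊕ S_i.
P[1]: T = D1, S = E(K, T) = 15; 58 ⊕ 15 = 4D.
P[2]: T = D2, S = E(K, T) = 19; 42 ⊕ 19 = 5B.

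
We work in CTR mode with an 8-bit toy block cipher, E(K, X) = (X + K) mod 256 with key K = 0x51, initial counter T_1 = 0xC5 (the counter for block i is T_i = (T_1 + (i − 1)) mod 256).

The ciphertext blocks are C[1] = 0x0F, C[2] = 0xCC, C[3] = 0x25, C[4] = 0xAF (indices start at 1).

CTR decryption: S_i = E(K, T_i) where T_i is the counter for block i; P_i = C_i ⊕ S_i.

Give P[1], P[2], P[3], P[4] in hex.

P[1]: T = 0xC5, S = E(K, T) = 0x16; 0x0F ⊕ 0x16 = 0x19.
P[2]: T = 0xC6, S = E(K, T) = 0x17; 0xCC ⊕ 0x17 = 0xDB.
P[3]: T = 0xC7, S = E(K, T) = 0x18; 0x25 ⊕ 0x18 = 0x3D.
P[4]: T = 0xC8, S = E(K, T) = 0x19; 0xAF ⊕ 0x19 = 0xB6.

P[1] = 0x19, P[2] = 0xDB, P[3] = 0x3D, P[4] = 0xB6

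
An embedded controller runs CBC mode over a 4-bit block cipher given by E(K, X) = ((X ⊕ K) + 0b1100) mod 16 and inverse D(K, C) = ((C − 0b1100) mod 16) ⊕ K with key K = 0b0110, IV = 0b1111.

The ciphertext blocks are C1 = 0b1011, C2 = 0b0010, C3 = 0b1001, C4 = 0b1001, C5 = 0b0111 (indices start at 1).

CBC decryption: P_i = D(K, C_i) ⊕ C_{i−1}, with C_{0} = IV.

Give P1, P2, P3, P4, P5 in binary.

P1: D(K, 0b1011) = 0b1001; 0b1001 ⊕ 0b1111 = 0b0110.
P2: D(K, 0b0010) = 0b0000; 0b0000 ⊕ 0b1011 = 0b1011.
P3: D(K, 0b1001) = 0b1011; 0b1011 ⊕ 0b0010 = 0b1001.
P4: D(K, 0b1001) = 0b1011; 0b1011 ⊕ 0b1001 = 0b0010.
P5: D(K, 0b0111) = 0b1101; 0b1101 ⊕ 0b1001 = 0b0100.

P1 = 0b0110, P2 = 0b1011, P3 = 0b1001, P4 = 0b0010, P5 = 0b0100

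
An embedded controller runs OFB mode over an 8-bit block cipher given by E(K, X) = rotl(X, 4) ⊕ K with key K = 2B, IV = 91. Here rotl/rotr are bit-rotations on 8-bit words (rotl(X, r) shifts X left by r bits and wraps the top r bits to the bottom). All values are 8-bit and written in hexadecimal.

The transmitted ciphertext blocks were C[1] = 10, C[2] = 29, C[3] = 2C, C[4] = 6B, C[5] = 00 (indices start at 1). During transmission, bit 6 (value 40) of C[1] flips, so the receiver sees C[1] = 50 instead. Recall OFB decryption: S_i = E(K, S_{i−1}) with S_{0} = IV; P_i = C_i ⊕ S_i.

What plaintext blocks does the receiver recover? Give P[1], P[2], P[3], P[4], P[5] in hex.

P[1] = 62, P[2] = 21, P[3] = 87, P[4] = FA, P[5] = 32

Only C[1] changed, to 50. In OFB, a change in C_i flips the same bit in P_i only; the keystream is unaffected. Decrypting the received ciphertext:
P[1]: S = E(K, 91) = 32; 50 ⊕ 32 = 62.
P[2]: S = E(K, 32) = 08; 29 ⊕ 08 = 21.
P[3]: S = E(K, 08) = AB; 2C ⊕ AB = 87.
P[4]: S = E(K, AB) = 91; 6B ⊕ 91 = FA.
P[5]: S = E(K, 91) = 32; 00 ⊕ 32 = 32.
Blocks that differ from the original plaintext: P[1].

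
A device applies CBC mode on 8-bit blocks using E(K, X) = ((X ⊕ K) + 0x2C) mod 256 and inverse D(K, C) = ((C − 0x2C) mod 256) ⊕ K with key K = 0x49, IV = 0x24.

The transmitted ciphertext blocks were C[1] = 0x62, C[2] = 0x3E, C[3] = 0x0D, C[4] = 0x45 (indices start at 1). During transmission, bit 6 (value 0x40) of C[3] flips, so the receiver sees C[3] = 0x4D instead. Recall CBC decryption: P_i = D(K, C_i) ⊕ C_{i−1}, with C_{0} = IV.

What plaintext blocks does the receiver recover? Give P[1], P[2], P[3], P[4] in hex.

Only C[3] changed, to 0x4D. In CBC, a change in C_i garbles P_i and flips the same bit in P_{i+1}. Decrypting the received ciphertext:
P[1]: D(K, 0x62) = 0x7F; 0x7F ⊕ 0x24 = 0x5B.
P[2]: D(K, 0x3E) = 0x5B; 0x5B ⊕ 0x62 = 0x39.
P[3]: D(K, 0x4D) = 0x68; 0x68 ⊕ 0x3E = 0x56.
P[4]: D(K, 0x45) = 0x50; 0x50 ⊕ 0x4D = 0x1D.
Blocks that differ from the original plaintext: P[3], P[4].

P[1] = 0x5B, P[2] = 0x39, P[3] = 0x56, P[4] = 0x1D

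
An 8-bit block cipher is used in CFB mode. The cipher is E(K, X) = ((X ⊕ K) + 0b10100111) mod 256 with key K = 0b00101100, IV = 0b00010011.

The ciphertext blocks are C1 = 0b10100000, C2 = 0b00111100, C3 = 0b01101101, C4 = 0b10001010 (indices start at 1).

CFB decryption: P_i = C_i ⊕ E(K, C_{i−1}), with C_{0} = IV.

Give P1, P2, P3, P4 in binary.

P1 = 0b01000110, P2 = 0b00001111, P3 = 0b11011010, P4 = 0b01100010

P1: E(K, 0b00010011) = 0b11100110; 0b10100000 ⊕ 0b11100110 = 0b01000110.
P2: E(K, 0b10100000) = 0b00110011; 0b00111100 ⊕ 0b00110011 = 0b00001111.
P3: E(K, 0b00111100) = 0b10110111; 0b01101101 ⊕ 0b10110111 = 0b11011010.
P4: E(K, 0b01101101) = 0b11101000; 0b10001010 ⊕ 0b11101000 = 0b01100010.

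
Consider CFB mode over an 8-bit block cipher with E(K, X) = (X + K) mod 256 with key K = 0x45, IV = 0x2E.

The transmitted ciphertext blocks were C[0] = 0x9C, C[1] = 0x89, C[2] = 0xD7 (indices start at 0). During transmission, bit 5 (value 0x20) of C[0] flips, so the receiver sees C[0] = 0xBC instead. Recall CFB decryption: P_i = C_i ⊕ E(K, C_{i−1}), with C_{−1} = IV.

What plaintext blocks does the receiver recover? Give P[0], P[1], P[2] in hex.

P[0] = 0xCF, P[1] = 0x88, P[2] = 0x19

Only C[0] changed, to 0xBC. In CFB, a change in C_i flips the same bit in P_i and garbles P_{i+1}. Decrypting the received ciphertext:
P[0]: E(K, 0x2E) = 0x73; 0xBC ⊕ 0x73 = 0xCF.
P[1]: E(K, 0xBC) = 0x01; 0x89 ⊕ 0x01 = 0x88.
P[2]: E(K, 0x89) = 0xCE; 0xD7 ⊕ 0xCE = 0x19.
Blocks that differ from the original plaintext: P[0], P[1].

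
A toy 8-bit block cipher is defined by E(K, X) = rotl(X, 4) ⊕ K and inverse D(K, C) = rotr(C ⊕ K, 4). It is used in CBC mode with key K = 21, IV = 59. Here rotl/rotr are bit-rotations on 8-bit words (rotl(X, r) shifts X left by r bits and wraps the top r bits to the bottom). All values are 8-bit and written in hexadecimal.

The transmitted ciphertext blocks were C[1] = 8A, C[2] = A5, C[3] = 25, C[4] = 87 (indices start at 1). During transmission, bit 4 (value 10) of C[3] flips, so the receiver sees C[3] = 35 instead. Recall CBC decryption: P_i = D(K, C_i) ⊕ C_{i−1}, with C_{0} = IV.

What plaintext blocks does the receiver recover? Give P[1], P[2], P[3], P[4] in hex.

P[1] = E3, P[2] = C2, P[3] = E4, P[4] = 5F

Only C[3] changed, to 35. In CBC, a change in C_i garbles P_i and flips the same bit in P_{i+1}. Decrypting the received ciphertext:
P[1]: D(K, 8A) = BA; BA ⊕ 59 = E3.
P[2]: D(K, A5) = 48; 48 ⊕ 8A = C2.
P[3]: D(K, 35) = 41; 41 ⊕ A5 = E4.
P[4]: D(K, 87) = 6A; 6A ⊕ 35 = 5F.
Blocks that differ from the original plaintext: P[3], P[4].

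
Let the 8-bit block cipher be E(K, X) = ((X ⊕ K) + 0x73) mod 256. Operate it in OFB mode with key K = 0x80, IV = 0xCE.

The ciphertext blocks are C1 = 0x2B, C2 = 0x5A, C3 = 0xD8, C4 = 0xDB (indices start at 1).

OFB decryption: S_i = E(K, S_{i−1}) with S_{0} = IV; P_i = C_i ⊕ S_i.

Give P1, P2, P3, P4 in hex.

P1: S = E(K, 0xCE) = 0xC1; 0x2B ⊕ 0xC1 = 0xEA.
P2: S = E(K, 0xC1) = 0xB4; 0x5A ⊕ 0xB4 = 0xEE.
P3: S = E(K, 0xB4) = 0xA7; 0xD8 ⊕ 0xA7 = 0x7F.
P4: S = E(K, 0xA7) = 0x9A; 0xDB ⊕ 0x9A = 0x41.

P1 = 0xEA, P2 = 0xEE, P3 = 0x7F, P4 = 0x41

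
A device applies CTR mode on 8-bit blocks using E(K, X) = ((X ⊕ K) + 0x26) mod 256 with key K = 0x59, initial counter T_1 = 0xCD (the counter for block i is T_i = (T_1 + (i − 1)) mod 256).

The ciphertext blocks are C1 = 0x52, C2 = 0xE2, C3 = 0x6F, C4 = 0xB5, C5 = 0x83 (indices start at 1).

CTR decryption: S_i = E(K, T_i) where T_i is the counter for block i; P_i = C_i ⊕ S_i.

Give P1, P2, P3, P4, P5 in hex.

P1: T = 0xCD, S = E(K, T) = 0xBA; 0x52 ⊕ 0xBA = 0xE8.
P2: T = 0xCE, S = E(K, T) = 0xBD; 0xE2 ⊕ 0xBD = 0x5F.
P3: T = 0xCF, S = E(K, T) = 0xBC; 0x6F ⊕ 0xBC = 0xD3.
P4: T = 0xD0, S = E(K, T) = 0xAF; 0xB5 ⊕ 0xAF = 0x1A.
P5: T = 0xD1, S = E(K, T) = 0xAE; 0x83 ⊕ 0xAE = 0x2D.

P1 = 0xE8, P2 = 0x5F, P3 = 0xD3, P4 = 0x1A, P5 = 0x2D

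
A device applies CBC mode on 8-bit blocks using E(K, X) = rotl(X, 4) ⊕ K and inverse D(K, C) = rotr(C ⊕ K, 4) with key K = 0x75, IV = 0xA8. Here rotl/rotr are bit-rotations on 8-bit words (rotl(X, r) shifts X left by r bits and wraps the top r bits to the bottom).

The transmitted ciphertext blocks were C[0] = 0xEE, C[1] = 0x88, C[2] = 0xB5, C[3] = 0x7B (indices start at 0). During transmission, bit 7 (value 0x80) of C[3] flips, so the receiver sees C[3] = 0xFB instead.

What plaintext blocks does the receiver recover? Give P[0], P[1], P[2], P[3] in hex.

P[0] = 0x11, P[1] = 0x31, P[2] = 0x84, P[3] = 0x5D

CBC decryption: P_i = D(K, C_i) ⊕ C_{i−1}, with C_{−1} = IV.
Only C[3] changed, to 0xFB. In CBC, a change in C_i garbles P_i and flips the same bit in P_{i+1}. Decrypting the received ciphertext:
P[0]: D(K, 0xEE) = 0xB9; 0xB9 ⊕ 0xA8 = 0x11.
P[1]: D(K, 0x88) = 0xDF; 0xDF ⊕ 0xEE = 0x31.
P[2]: D(K, 0xB5) = 0x0C; 0x0C ⊕ 0x88 = 0x84.
P[3]: D(K, 0xFB) = 0xE8; 0xE8 ⊕ 0xB5 = 0x5D.
Blocks that differ from the original plaintext: P[3].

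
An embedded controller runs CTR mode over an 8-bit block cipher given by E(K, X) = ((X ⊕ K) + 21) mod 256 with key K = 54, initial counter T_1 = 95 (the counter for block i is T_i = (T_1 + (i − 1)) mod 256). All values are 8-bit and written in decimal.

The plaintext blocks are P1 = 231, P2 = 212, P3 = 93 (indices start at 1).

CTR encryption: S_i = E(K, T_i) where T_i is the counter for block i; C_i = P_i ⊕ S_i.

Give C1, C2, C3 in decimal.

C1: T = 95, S = E(K, T) = 126; 231 ⊕ 126 = 153.
C2: T = 96, S = E(K, T) = 107; 212 ⊕ 107 = 191.
C3: T = 97, S = E(K, T) = 108; 93 ⊕ 108 = 49.

C1 = 153, C2 = 191, C3 = 49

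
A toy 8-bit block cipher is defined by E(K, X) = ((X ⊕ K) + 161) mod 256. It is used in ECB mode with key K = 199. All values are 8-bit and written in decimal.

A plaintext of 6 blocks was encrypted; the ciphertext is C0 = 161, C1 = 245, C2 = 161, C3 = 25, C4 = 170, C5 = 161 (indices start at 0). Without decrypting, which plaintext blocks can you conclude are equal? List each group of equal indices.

ECB encrypts each block independently with the same key, so equal ciphertext blocks imply equal plaintext blocks.
C0 = C2 = C5 = 161, so P0 = P2 = P5.

P0 = P2 = P5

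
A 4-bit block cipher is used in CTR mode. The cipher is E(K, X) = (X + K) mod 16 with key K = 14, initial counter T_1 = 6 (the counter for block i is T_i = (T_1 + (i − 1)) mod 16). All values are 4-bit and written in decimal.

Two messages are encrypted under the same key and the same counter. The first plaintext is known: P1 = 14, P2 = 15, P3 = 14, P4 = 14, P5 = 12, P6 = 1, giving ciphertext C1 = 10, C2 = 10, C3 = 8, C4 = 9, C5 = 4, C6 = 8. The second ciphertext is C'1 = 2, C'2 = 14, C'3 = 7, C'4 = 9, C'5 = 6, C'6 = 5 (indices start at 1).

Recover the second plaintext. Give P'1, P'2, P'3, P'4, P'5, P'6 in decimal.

In CTR with a reused counter, both messages share the same keystream S_i, so C_i ⊕ C'_i = P_i ⊕ P'_i and thus P'_i = P_i ⊕ C_i ⊕ C'_i.
P'1: 14 ⊕ 10 ⊕ 2 = 6.
P'2: 15 ⊕ 10 ⊕ 14 = 11.
P'3: 14 ⊕ 8 ⊕ 7 = 1.
P'4: 14 ⊕ 9 ⊕ 9 = 14.
P'5: 12 ⊕ 4 ⊕ 6 = 14.
P'6: 1 ⊕ 8 ⊕ 5 = 12.

P'1 = 6, P'2 = 11, P'3 = 1, P'4 = 14, P'5 = 14, P'6 = 12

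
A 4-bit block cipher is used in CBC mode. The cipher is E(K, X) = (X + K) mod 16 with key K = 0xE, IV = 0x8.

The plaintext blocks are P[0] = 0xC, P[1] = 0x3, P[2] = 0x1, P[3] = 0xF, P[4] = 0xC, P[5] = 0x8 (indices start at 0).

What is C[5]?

CBC encryption: C_i = E(K, P_i ⊕ C_{i−1}), with C_{−1} = IV.
C[0]: P[0] ⊕ 0x8 = 0x4; E(K, 0x4) = 0x2.
C[1]: P[1] ⊕ 0x2 = 0x1; E(K, 0x1) = 0xF.
C[2]: P[2] ⊕ 0xF = 0xE; E(K, 0xE) = 0xC.
C[3]: P[3] ⊕ 0xC = 0x3; E(K, 0x3) = 0x1.
C[4]: P[4] ⊕ 0x1 = 0xD; E(K, 0xD) = 0xB.
C[5]: P[5] ⊕ 0xB = 0x3; E(K, 0x3) = 0x1.

C[5] = 0x1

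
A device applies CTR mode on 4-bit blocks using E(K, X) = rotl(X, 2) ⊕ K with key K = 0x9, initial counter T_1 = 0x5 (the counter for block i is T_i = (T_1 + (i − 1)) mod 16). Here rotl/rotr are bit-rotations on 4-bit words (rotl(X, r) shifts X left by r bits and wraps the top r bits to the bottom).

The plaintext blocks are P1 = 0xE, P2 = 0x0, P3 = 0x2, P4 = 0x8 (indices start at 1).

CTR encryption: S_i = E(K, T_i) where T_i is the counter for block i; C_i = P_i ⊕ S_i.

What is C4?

C1: T = 0x5, S = E(K, T) = 0xC; 0xE ⊕ 0xC = 0x2.
C2: T = 0x6, S = E(K, T) = 0x0; 0x0 ⊕ 0x0 = 0x0.
C3: T = 0x7, S = E(K, T) = 0x4; 0x2 ⊕ 0x4 = 0x6.
C4: T = 0x8, S = E(K, T) = 0xB; 0x8 ⊕ 0xB = 0x3.

C4 = 0x3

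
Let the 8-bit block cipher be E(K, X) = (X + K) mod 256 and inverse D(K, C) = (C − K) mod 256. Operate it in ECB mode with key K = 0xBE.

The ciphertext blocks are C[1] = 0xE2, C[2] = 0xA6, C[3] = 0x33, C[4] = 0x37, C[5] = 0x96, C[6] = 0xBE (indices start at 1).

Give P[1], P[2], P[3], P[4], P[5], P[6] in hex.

P[1] = 0x24, P[2] = 0xE8, P[3] = 0x75, P[4] = 0x79, P[5] = 0xD8, P[6] = 0x00

ECB decryption: P_i = D(K, C_i).
P[1]: D(K, 0xE2) = 0x24.
P[2]: D(K, 0xA6) = 0xE8.
P[3]: D(K, 0x33) = 0x75.
P[4]: D(K, 0x37) = 0x79.
P[5]: D(K, 0x96) = 0xD8.
P[6]: D(K, 0xBE) = 0x00.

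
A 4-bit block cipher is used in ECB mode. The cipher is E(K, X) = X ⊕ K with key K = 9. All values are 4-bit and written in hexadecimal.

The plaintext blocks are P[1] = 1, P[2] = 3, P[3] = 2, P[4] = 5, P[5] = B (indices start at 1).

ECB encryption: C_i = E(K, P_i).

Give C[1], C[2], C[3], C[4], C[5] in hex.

C[1]: E(K, 1) = 8.
C[2]: E(K, 3) = A.
C[3]: E(K, 2) = B.
C[4]: E(K, 5) = C.
C[5]: E(K, B) = 2.

C[1] = 8, C[2] = A, C[3] = B, C[4] = C, C[5] = 2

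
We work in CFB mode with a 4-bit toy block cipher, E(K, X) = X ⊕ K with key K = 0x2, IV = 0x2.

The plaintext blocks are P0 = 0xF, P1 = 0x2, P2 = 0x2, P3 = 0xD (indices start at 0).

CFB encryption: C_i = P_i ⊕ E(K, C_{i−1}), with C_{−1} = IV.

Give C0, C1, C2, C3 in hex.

C0 = 0xF, C1 = 0xF, C2 = 0xF, C3 = 0x0

C0: E(K, 0x2) = 0x0; 0xF ⊕ 0x0 = 0xF.
C1: E(K, 0xF) = 0xD; 0x2 ⊕ 0xD = 0xF.
C2: E(K, 0xF) = 0xD; 0x2 ⊕ 0xD = 0xF.
C3: E(K, 0xF) = 0xD; 0xD ⊕ 0xD = 0x0.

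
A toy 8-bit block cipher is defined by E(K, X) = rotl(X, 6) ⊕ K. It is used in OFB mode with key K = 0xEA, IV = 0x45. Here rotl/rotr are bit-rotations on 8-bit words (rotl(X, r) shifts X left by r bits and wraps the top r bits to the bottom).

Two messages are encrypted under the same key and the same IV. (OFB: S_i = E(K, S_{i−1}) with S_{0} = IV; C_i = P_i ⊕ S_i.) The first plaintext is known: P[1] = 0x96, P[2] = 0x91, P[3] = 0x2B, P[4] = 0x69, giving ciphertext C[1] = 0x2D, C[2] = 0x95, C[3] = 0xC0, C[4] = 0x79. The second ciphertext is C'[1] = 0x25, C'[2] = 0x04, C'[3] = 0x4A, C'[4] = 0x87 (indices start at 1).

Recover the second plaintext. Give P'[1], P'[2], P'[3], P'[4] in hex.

In OFB with a reused IV, both messages share the same keystream S_i, so C_i ⊕ C'_i = P_i ⊕ P'_i and thus P'_i = P_i ⊕ C_i ⊕ C'_i.
P'[1]: 0x96 ⊕ 0x2D ⊕ 0x25 = 0x9E.
P'[2]: 0x91 ⊕ 0x95 ⊕ 0x04 = 0x00.
P'[3]: 0x2B ⊕ 0xC0 ⊕ 0x4A = 0xA1.
P'[4]: 0x69 ⊕ 0x79 ⊕ 0x87 = 0x97.

P'[1] = 0x9E, P'[2] = 0x00, P'[3] = 0xA1, P'[4] = 0x97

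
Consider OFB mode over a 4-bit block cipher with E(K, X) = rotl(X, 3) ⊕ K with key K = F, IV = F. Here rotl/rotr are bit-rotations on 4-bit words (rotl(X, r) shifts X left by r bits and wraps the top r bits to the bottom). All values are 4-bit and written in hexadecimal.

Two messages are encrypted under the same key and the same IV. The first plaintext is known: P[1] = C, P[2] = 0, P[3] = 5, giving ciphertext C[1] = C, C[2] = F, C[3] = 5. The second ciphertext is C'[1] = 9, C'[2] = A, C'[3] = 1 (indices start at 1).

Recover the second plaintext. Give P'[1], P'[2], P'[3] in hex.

In OFB with a reused IV, both messages share the same keystream S_i, so C_i ⊕ C'_i = P_i ⊕ P'_i and thus P'_i = P_i ⊕ C_i ⊕ C'_i.
P'[1]: C ⊕ C ⊕ 9 = 9.
P'[2]: 0 ⊕ F ⊕ A = 5.
P'[3]: 5 ⊕ 5 ⊕ 1 = 1.

P'[1] = 9, P'[2] = 5, P'[3] = 1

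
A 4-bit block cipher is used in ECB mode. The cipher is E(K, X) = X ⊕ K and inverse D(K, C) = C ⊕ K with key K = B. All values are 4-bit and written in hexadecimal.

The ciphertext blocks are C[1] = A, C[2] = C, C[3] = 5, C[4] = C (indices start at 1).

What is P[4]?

ECB decryption: P_i = D(K, C_i).
P[4]: D(K, C) = 7.

P[4] = 7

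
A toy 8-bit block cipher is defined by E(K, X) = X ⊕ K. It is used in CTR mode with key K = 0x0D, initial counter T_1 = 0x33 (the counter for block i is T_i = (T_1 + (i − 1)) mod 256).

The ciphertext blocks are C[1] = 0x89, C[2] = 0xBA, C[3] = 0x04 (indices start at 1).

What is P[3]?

P[3] = 0x3C

CTR decryption: S_i = E(K, T_i) where T_i is the counter for block i; P_i = C_i ⊕ S_i.
P[3]: T = 0x35, S = E(K, T) = 0x38; 0x04 ⊕ 0x38 = 0x3C.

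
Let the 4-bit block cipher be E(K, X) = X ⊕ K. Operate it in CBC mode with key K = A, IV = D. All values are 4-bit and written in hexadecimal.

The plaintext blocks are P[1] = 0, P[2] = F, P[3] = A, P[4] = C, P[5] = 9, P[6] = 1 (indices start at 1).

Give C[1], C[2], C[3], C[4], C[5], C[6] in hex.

C[1] = 7, C[2] = 2, C[3] = 2, C[4] = 4, C[5] = 7, C[6] = C

CBC encryption: C_i = E(K, P_i ⊕ C_{i−1}), with C_{0} = IV.
C[1]: P[1] ⊕ D = D; E(K, D) = 7.
C[2]: P[2] ⊕ 7 = 8; E(K, 8) = 2.
C[3]: P[3] ⊕ 2 = 8; E(K, 8) = 2.
C[4]: P[4] ⊕ 2 = E; E(K, E) = 4.
C[5]: P[5] ⊕ 4 = D; E(K, D) = 7.
C[6]: P[6] ⊕ 7 = 6; E(K, 6) = C.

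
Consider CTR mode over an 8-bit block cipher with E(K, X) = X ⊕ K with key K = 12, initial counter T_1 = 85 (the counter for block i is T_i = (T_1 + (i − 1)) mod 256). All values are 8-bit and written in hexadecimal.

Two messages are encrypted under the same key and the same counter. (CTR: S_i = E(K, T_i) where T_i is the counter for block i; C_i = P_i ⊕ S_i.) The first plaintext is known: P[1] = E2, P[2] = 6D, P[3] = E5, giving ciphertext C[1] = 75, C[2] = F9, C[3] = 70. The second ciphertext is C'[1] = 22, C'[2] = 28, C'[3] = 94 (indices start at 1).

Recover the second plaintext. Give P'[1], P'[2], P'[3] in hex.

P'[1] = B5, P'[2] = BC, P'[3] = 01

In CTR with a reused counter, both messages share the same keystream S_i, so C_i ⊕ C'_i = P_i ⊕ P'_i and thus P'_i = P_i ⊕ C_i ⊕ C'_i.
P'[1]: E2 ⊕ 75 ⊕ 22 = B5.
P'[2]: 6D ⊕ F9 ⊕ 28 = BC.
P'[3]: E5 ⊕ 70 ⊕ 94 = 01.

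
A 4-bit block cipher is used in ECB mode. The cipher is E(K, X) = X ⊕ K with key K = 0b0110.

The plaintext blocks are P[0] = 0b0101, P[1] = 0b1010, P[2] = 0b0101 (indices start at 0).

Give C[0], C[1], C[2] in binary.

C[0] = 0b0011, C[1] = 0b1100, C[2] = 0b0011

ECB encryption: C_i = E(K, P_i).
C[0]: E(K, 0b0101) = 0b0011.
C[1]: E(K, 0b1010) = 0b1100.
C[2]: E(K, 0b0101) = 0b0011.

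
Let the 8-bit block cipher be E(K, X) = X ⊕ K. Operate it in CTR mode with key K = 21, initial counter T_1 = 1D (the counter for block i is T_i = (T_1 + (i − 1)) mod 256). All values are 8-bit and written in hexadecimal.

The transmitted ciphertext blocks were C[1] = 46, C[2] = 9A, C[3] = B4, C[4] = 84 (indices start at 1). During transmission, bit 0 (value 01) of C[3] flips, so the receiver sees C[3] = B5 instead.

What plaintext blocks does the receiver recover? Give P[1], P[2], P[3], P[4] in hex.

P[1] = 7A, P[2] = A5, P[3] = 8B, P[4] = 85

CTR decryption: S_i = E(K, T_i) where T_i is the counter for block i; P_i = C_i ⊕ S_i.
Only C[3] changed, to B5. In CTR, a change in C_i flips the same bit in P_i only; the keystream is unaffected. Decrypting the received ciphertext:
P[1]: T = 1D, S = E(K, T) = 3C; 46 ⊕ 3C = 7A.
P[2]: T = 1E, S = E(K, T) = 3F; 9A ⊕ 3F = A5.
P[3]: T = 1F, S = E(K, T) = 3E; B5 ⊕ 3E = 8B.
P[4]: T = 20, S = E(K, T) = 01; 84 ⊕ 01 = 85.
Blocks that differ from the original plaintext: P[3].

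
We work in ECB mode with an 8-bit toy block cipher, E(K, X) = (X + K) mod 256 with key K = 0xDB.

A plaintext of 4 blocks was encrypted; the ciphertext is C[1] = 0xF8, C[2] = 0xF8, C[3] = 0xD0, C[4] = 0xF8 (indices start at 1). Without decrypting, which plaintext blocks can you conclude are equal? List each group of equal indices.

P[1] = P[2] = P[4]

ECB encrypts each block independently with the same key, so equal ciphertext blocks imply equal plaintext blocks.
C[1] = C[2] = C[4] = 0xF8, so P[1] = P[2] = P[4].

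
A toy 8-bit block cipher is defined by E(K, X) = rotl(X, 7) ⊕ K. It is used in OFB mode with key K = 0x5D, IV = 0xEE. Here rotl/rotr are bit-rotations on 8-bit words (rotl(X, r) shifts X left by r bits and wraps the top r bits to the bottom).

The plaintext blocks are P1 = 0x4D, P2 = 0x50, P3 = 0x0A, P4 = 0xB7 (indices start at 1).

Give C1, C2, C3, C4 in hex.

C1 = 0x67, C2 = 0x18, C3 = 0x73, C4 = 0x56

OFB encryption: S_i = E(K, S_{i−1}) with S_{0} = IV; C_i = P_i ⊕ S_i.
C1: S = E(K, 0xEE) = 0x2A; 0x4D ⊕ 0x2A = 0x67.
C2: S = E(K, 0x2A) = 0x48; 0x50 ⊕ 0x48 = 0x18.
C3: S = E(K, 0x48) = 0x79; 0x0A ⊕ 0x79 = 0x73.
C4: S = E(K, 0x79) = 0xE1; 0xB7 ⊕ 0xE1 = 0x56.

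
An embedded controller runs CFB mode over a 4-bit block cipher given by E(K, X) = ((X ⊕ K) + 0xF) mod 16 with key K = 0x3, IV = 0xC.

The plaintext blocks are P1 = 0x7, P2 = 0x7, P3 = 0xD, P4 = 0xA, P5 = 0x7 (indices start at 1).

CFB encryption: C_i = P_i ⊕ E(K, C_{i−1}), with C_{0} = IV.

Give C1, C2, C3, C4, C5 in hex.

C1 = 0x9, C2 = 0xE, C3 = 0x1, C4 = 0xB, C5 = 0x0

C1: E(K, 0xC) = 0xE; 0x7 ⊕ 0xE = 0x9.
C2: E(K, 0x9) = 0x9; 0x7 ⊕ 0x9 = 0xE.
C3: E(K, 0xE) = 0xC; 0xD ⊕ 0xC = 0x1.
C4: E(K, 0x1) = 0x1; 0xA ⊕ 0x1 = 0xB.
C5: E(K, 0xB) = 0x7; 0x7 ⊕ 0x7 = 0x0.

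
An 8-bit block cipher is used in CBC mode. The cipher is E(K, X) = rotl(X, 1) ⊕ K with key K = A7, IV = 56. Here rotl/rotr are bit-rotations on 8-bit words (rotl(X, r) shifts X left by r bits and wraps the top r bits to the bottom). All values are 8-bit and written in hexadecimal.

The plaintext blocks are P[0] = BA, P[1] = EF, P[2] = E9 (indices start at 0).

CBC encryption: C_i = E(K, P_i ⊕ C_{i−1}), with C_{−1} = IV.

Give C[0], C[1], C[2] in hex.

C[0]: P[0] ⊕ 56 = EC; E(K, EC) = 7E.
C[1]: P[1] ⊕ 7E = 91; E(K, 91) = 84.
C[2]: P[2] ⊕ 84 = 6D; E(K, 6D) = 7D.

C[0] = 7E, C[1] = 84, C[2] = 7D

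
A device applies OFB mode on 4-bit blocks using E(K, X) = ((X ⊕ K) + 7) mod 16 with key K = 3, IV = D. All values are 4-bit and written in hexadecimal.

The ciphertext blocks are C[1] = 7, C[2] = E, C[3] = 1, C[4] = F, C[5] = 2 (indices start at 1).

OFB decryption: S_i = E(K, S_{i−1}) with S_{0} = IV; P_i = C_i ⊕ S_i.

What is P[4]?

P[1]: S = E(K, D) = 5; 7 ⊕ 5 = 2.
P[2]: S = E(K, 5) = D; E ⊕ D = 3.
P[3]: S = E(K, D) = 5; 1 ⊕ 5 = 4.
P[4]: S = E(K, 5) = D; F ⊕ D = 2.

P[4] = 2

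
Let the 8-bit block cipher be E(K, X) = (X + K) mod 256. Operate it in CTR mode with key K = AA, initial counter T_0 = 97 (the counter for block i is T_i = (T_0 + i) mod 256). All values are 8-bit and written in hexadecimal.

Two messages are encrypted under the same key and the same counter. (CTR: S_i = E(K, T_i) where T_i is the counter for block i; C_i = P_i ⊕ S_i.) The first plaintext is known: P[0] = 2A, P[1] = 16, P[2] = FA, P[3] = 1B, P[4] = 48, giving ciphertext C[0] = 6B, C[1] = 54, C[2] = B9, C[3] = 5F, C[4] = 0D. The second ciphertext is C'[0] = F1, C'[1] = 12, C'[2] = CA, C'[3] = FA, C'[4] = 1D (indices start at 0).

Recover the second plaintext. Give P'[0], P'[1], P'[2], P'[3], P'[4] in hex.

In CTR with a reused counter, both messages share the same keystream S_i, so C_i ⊕ C'_i = P_i ⊕ P'_i and thus P'_i = P_i ⊕ C_i ⊕ C'_i.
P'[0]: 2A ⊕ 6B ⊕ F1 = B0.
P'[1]: 16 ⊕ 54 ⊕ 12 = 50.
P'[2]: FA ⊕ B9 ⊕ CA = 89.
P'[3]: 1B ⊕ 5F ⊕ FA = BE.
P'[4]: 48 ⊕ 0D ⊕ 1D = 58.

P'[0] = B0, P'[1] = 50, P'[2] = 89, P'[3] = BE, P'[4] = 58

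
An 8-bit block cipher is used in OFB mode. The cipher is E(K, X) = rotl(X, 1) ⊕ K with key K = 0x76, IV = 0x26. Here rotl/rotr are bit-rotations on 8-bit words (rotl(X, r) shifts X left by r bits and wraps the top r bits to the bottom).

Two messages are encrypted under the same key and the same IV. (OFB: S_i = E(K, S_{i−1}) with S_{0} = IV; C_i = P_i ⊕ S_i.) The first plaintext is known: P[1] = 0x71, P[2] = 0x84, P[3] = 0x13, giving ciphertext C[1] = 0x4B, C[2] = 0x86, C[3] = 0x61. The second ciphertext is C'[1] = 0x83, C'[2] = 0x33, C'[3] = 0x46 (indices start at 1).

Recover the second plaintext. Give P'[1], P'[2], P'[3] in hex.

In OFB with a reused IV, both messages share the same keystream S_i, so C_i ⊕ C'_i = P_i ⊕ P'_i and thus P'_i = P_i ⊕ C_i ⊕ C'_i.
P'[1]: 0x71 ⊕ 0x4B ⊕ 0x83 = 0xB9.
P'[2]: 0x84 ⊕ 0x86 ⊕ 0x33 = 0x31.
P'[3]: 0x13 ⊕ 0x61 ⊕ 0x46 = 0x34.

P'[1] = 0xB9, P'[2] = 0x31, P'[3] = 0x34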